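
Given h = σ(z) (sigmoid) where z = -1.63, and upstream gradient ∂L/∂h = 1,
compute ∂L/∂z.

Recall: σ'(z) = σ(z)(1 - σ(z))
∂L/∂z = 0.137

σ(-1.63) = 0.1638
σ'(-1.63) = σ(-1.63)(1 - σ(-1.63)) = 0.1638 × 0.8362 = 0.137
∂L/∂z = ∂L/∂h · σ'(z) = 1 × 0.137 = 0.137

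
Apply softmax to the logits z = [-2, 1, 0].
p = [0.0351, 0.7054, 0.2595]

exp(z) = [0.1353, 2.718, 1]
Sum = 3.854
p = [0.0351, 0.7054, 0.2595]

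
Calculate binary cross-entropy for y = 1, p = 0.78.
L = 0.2485

L = -1·log(0.78) - 0·log(0.22) = -log(0.78) = 0.2485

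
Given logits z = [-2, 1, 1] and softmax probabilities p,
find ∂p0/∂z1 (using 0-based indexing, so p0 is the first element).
∂p0/∂z1 = -0.01185

p = softmax(z) = [0.02429, 0.4879, 0.4879]
p0 = 0.02429, p1 = 0.4879

∂p0/∂z1 = -p0 × p1 = -0.02429 × 0.4879 = -0.01185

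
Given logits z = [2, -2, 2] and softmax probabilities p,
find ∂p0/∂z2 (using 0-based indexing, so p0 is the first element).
∂p0/∂z2 = -0.2455

p = softmax(z) = [0.4955, 0.009075, 0.4955]
p0 = 0.4955, p2 = 0.4955

∂p0/∂z2 = -p0 × p2 = -0.4955 × 0.4955 = -0.2455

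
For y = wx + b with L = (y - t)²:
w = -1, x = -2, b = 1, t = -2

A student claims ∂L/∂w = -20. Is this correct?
Correct

y = (-1)(-2) + 1 = 3
∂L/∂y = 2(y - t) = 2(3 - -2) = 10
∂y/∂w = x = -2
∂L/∂w = 10 × -2 = -20

Claimed value: -20
Correct: The correct gradient is -20.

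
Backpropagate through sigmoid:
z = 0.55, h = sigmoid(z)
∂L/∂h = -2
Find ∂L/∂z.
∂L/∂z = -0.464

σ(0.55) = 0.6341
σ'(0.55) = σ(0.55)(1 - σ(0.55)) = 0.6341 × 0.3659 = 0.232
∂L/∂z = ∂L/∂h · σ'(z) = -2 × 0.232 = -0.464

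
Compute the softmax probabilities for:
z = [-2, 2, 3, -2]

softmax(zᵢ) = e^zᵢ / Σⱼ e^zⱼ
p = [0.0049, 0.2663, 0.7239, 0.0049]

exp(z) = [0.1353, 7.389, 20.09, 0.1353]
Sum = 27.75
p = [0.0049, 0.2663, 0.7239, 0.0049]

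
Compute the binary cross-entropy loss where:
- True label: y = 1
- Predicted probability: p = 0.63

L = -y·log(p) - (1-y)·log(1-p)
L = 0.462

L = -1·log(0.63) - 0·log(0.37) = -log(0.63) = 0.462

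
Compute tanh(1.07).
0.7895

tanh(1.07) = (e^(1.07) - e^(-1.07))/(e^(1.07) + e^(-1.07)) = 0.7895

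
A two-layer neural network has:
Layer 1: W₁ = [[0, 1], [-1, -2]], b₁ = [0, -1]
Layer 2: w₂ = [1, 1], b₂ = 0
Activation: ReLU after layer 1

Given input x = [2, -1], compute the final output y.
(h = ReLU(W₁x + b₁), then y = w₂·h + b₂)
y = 0

Layer 1 pre-activation: z₁ = [-1, -1]
After ReLU: h = [0, 0]
Layer 2 output: y = 1×0 + 1×0 + 0 = 0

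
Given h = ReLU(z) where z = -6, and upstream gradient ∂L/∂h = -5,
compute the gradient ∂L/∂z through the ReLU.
∂L/∂z = 0

h = ReLU(-6) = 0
Since z < 0: ∂h/∂z = 0
∂L/∂z = ∂L/∂h · ∂h/∂z = -5 × 0 = 0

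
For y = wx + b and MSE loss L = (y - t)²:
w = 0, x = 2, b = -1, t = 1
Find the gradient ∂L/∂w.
∂L/∂w = -8

y = wx + b = (0)(2) + -1 = -1
∂L/∂y = 2(y - t) = 2(-1 - 1) = -4
∂y/∂w = x = 2
∂L/∂w = ∂L/∂y · ∂y/∂w = -4 × 2 = -8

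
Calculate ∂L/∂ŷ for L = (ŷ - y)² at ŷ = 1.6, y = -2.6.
∂L/∂ŷ = 8.4

∂L/∂ŷ = 2(ŷ - y) = 2(1.6 - -2.6) = 2(4.2) = 8.4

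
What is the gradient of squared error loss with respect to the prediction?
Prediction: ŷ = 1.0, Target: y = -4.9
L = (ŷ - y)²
∂L/∂ŷ = 11.8

∂L/∂ŷ = 2(ŷ - y) = 2(1.0 - -4.9) = 2(5.9) = 11.8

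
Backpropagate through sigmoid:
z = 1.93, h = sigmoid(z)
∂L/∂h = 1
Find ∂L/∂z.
∂L/∂z = 0.1107

σ(1.93) = 0.8732
σ'(1.93) = σ(1.93)(1 - σ(1.93)) = 0.8732 × 0.1268 = 0.1107
∂L/∂z = ∂L/∂h · σ'(z) = 1 × 0.1107 = 0.1107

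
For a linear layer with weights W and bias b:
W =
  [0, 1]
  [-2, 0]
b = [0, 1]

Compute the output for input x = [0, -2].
y = [-2, 1]

Wx = [0×0 + 1×-2, -2×0 + 0×-2]
   = [-2, 0]
y = Wx + b = [-2 + 0, 0 + 1] = [-2, 1]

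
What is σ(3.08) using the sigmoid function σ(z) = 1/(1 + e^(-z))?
0.9561

sigmoid(3.08) = 1/(1 + e^(-3.08)) = 1/(1 + 0.04596) = 0.9561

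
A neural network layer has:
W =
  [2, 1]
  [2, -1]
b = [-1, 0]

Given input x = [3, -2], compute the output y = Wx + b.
y = [3, 8]

Wx = [2×3 + 1×-2, 2×3 + -1×-2]
   = [4, 8]
y = Wx + b = [4 + -1, 8 + 0] = [3, 8]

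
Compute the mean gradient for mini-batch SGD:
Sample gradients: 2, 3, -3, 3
Average gradient = 1.25

Average = (1/4)(2 + 3 + -3 + 3) = 5/4 = 1.25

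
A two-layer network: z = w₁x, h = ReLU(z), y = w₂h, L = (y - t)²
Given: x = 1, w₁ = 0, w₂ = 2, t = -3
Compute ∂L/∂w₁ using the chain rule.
∂L/∂w₁ = 0

Forward pass:
z = w₁x = 0×1 = 0
h = ReLU(0) = 0
y = w₂h = 2×0 = 0

Backward pass:
∂L/∂y = 2(y - t) = 2(0 - -3) = 6
∂y/∂h = w₂ = 2
∂h/∂z = 0 (ReLU derivative)
∂z/∂w₁ = x = 1

∂L/∂w₁ = 6 × 2 × 0 × 1 = 0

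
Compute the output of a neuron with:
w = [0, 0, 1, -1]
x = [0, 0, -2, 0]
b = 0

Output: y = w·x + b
y = -2

y = (0)(0) + (0)(0) + (1)(-2) + (-1)(0) + 0 = -2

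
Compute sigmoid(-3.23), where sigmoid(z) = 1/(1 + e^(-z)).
0.03805

sigmoid(-3.23) = 1/(1 + e^(3.23)) = 1/(1 + 25.28) = 0.03805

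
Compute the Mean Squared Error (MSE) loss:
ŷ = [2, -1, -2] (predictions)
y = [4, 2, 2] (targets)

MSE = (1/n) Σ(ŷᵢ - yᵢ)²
MSE = 9.667

MSE = (1/3)((2-4)² + (-1-2)² + (-2-2)²) = (1/3)(4 + 9 + 16) = 9.667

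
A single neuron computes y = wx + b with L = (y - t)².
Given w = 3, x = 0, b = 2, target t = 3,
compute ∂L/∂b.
∂L/∂b = -2

y = wx + b = (3)(0) + 2 = 2
∂L/∂y = 2(y - t) = 2(2 - 3) = -2
∂y/∂b = 1
∂L/∂b = ∂L/∂y · ∂y/∂b = -2 × 1 = -2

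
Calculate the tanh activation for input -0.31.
-0.3004

tanh(-0.31) = (e^(-0.31) - e^(0.31))/(e^(-0.31) + e^(0.31)) = -0.3004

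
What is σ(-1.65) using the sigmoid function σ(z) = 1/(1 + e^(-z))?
0.1611

sigmoid(-1.65) = 1/(1 + e^(1.65)) = 1/(1 + 5.207) = 0.1611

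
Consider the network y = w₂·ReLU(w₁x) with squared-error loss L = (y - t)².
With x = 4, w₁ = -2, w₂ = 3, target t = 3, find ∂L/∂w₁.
∂L/∂w₁ = 0

Forward pass:
z = w₁x = -2×4 = -8
h = ReLU(-8) = 0
y = w₂h = 3×0 = 0

Backward pass:
∂L/∂y = 2(y - t) = 2(0 - 3) = -6
∂y/∂h = w₂ = 3
∂h/∂z = 0 (ReLU derivative)
∂z/∂w₁ = x = 4

∂L/∂w₁ = -6 × 3 × 0 × 4 = 0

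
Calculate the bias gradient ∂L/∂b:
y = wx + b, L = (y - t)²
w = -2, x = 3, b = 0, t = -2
∂L/∂b = -8

y = wx + b = (-2)(3) + 0 = -6
∂L/∂y = 2(y - t) = 2(-6 - -2) = -8
∂y/∂b = 1
∂L/∂b = ∂L/∂y · ∂y/∂b = -8 × 1 = -8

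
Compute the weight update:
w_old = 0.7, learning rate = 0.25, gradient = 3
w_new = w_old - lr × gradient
w_new = -0.05

w_new = w - η·∂L/∂w = 0.7 - 0.25×(3) = 0.7 - (0.75) = -0.05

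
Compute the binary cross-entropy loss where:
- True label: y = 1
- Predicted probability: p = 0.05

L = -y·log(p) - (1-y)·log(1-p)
L = 2.996

L = -1·log(0.05) - 0·log(0.95) = -log(0.05) = 2.996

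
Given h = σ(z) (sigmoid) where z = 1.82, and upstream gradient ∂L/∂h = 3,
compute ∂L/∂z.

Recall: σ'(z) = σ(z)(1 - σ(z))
∂L/∂z = 0.36

σ(1.82) = 0.8606
σ'(1.82) = σ(1.82)(1 - σ(1.82)) = 0.8606 × 0.1394 = 0.12
∂L/∂z = ∂L/∂h · σ'(z) = 3 × 0.12 = 0.36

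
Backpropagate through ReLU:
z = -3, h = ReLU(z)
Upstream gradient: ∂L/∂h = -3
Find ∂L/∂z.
∂L/∂z = 0

h = ReLU(-3) = 0
Since z < 0: ∂h/∂z = 0
∂L/∂z = ∂L/∂h · ∂h/∂z = -3 × 0 = 0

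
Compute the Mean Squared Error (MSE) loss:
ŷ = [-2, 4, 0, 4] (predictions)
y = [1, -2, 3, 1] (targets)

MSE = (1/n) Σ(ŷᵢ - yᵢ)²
MSE = 15.75

MSE = (1/4)((-2-1)² + (4--2)² + (0-3)² + (4-1)²) = (1/4)(9 + 36 + 9 + 9) = 15.75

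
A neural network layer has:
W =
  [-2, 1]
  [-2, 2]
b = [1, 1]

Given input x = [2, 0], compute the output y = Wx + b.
y = [-3, -3]

Wx = [-2×2 + 1×0, -2×2 + 2×0]
   = [-4, -4]
y = Wx + b = [-4 + 1, -4 + 1] = [-3, -3]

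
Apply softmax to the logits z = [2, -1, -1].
p = [0.9094, 0.0453, 0.0453]

exp(z) = [7.389, 0.3679, 0.3679]
Sum = 8.125
p = [0.9094, 0.0453, 0.0453]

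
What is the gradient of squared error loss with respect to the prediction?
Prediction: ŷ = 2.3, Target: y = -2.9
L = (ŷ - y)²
∂L/∂ŷ = 10.4

∂L/∂ŷ = 2(ŷ - y) = 2(2.3 - -2.9) = 2(5.2) = 10.4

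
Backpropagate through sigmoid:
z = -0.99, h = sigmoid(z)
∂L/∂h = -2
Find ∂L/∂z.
∂L/∂z = -0.395

σ(-0.99) = 0.2709
σ'(-0.99) = σ(-0.99)(1 - σ(-0.99)) = 0.2709 × 0.7291 = 0.1975
∂L/∂z = ∂L/∂h · σ'(z) = -2 × 0.1975 = -0.395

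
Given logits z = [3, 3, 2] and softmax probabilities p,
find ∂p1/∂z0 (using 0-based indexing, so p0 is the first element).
∂p1/∂z0 = -0.1784

p = softmax(z) = [0.4223, 0.4223, 0.1554]
p1 = 0.4223, p0 = 0.4223

∂p1/∂z0 = -p1 × p0 = -0.4223 × 0.4223 = -0.1784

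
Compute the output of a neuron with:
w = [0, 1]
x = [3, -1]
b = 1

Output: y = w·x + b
y = 0

y = (0)(3) + (1)(-1) + 1 = 0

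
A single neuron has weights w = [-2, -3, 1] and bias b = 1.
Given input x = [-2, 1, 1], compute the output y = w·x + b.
y = 3

y = (-2)(-2) + (-3)(1) + (1)(1) + 1 = 3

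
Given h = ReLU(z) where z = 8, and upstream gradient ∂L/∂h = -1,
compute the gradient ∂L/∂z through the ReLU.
∂L/∂z = -1

h = ReLU(8) = 8
Since z > 0: ∂h/∂z = 1
∂L/∂z = ∂L/∂h · ∂h/∂z = -1 × 1 = -1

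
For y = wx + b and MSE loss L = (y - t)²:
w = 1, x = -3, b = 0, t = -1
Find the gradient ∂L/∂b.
∂L/∂b = -4

y = wx + b = (1)(-3) + 0 = -3
∂L/∂y = 2(y - t) = 2(-3 - -1) = -4
∂y/∂b = 1
∂L/∂b = ∂L/∂y · ∂y/∂b = -4 × 1 = -4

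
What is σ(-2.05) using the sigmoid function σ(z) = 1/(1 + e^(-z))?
0.1141

sigmoid(-2.05) = 1/(1 + e^(2.05)) = 1/(1 + 7.768) = 0.1141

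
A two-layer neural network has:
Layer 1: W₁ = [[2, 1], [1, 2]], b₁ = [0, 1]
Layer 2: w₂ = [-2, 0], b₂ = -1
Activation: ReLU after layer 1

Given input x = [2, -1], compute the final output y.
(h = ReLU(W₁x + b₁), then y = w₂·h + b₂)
y = -7

Layer 1 pre-activation: z₁ = [3, 1]
After ReLU: h = [3, 1]
Layer 2 output: y = -2×3 + 0×1 + -1 = -7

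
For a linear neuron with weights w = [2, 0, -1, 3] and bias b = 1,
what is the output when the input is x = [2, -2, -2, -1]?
y = 4

y = (2)(2) + (0)(-2) + (-1)(-2) + (3)(-1) + 1 = 4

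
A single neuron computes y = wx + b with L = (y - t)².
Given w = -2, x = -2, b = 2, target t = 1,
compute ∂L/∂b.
∂L/∂b = 10

y = wx + b = (-2)(-2) + 2 = 6
∂L/∂y = 2(y - t) = 2(6 - 1) = 10
∂y/∂b = 1
∂L/∂b = ∂L/∂y · ∂y/∂b = 10 × 1 = 10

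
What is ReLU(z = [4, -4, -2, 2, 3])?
h = [4, 0, 0, 2, 3]

ReLU applied element-wise: max(0,4)=4, max(0,-4)=0, max(0,-2)=0, max(0,2)=2, max(0,3)=3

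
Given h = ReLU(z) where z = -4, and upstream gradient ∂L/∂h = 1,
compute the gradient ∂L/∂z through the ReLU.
∂L/∂z = 0

h = ReLU(-4) = 0
Since z < 0: ∂h/∂z = 0
∂L/∂z = ∂L/∂h · ∂h/∂z = 1 × 0 = 0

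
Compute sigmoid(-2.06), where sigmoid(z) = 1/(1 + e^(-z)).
0.113

sigmoid(-2.06) = 1/(1 + e^(2.06)) = 1/(1 + 7.846) = 0.113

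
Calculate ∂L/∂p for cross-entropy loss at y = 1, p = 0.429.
∂L/∂p = -2.331

∂L/∂p = -y/p + (1-y)/(1-p) = -1/0.429 + 0 = -2.331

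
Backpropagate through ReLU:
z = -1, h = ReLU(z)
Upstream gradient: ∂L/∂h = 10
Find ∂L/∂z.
∂L/∂z = 0

h = ReLU(-1) = 0
Since z < 0: ∂h/∂z = 0
∂L/∂z = ∂L/∂h · ∂h/∂z = 10 × 0 = 0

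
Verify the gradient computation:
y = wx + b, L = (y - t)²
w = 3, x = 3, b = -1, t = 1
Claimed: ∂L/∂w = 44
Incorrect

y = (3)(3) + -1 = 8
∂L/∂y = 2(y - t) = 2(8 - 1) = 14
∂y/∂w = x = 3
∂L/∂w = 14 × 3 = 42

Claimed value: 44
Incorrect: The correct gradient is 42.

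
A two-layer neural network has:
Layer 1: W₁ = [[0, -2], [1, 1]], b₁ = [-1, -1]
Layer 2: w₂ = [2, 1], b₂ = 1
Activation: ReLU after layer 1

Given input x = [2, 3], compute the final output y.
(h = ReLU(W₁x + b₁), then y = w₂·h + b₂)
y = 5

Layer 1 pre-activation: z₁ = [-7, 4]
After ReLU: h = [0, 4]
Layer 2 output: y = 2×0 + 1×4 + 1 = 5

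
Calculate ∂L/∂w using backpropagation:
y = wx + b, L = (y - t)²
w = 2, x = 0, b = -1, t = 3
∂L/∂w = 0

y = wx + b = (2)(0) + -1 = -1
∂L/∂y = 2(y - t) = 2(-1 - 3) = -8
∂y/∂w = x = 0
∂L/∂w = ∂L/∂y · ∂y/∂w = -8 × 0 = 0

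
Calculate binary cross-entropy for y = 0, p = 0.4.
L = 0.5108

L = -0·log(0.4) - 1·log(0.6) = -log(0.6) = 0.5108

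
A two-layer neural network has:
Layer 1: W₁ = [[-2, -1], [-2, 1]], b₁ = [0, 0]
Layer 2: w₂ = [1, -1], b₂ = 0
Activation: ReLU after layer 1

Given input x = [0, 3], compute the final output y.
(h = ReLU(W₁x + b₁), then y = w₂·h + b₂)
y = -3

Layer 1 pre-activation: z₁ = [-3, 3]
After ReLU: h = [0, 3]
Layer 2 output: y = 1×0 + -1×3 + 0 = -3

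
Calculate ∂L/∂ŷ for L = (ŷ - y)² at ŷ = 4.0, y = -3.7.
∂L/∂ŷ = 15.4

∂L/∂ŷ = 2(ŷ - y) = 2(4.0 - -3.7) = 2(7.7) = 15.4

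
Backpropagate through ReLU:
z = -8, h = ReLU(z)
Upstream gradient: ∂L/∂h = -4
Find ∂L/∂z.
∂L/∂z = 0

h = ReLU(-8) = 0
Since z < 0: ∂h/∂z = 0
∂L/∂z = ∂L/∂h · ∂h/∂z = -4 × 0 = 0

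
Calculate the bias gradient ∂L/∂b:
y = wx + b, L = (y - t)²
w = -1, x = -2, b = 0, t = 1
∂L/∂b = 2

y = wx + b = (-1)(-2) + 0 = 2
∂L/∂y = 2(y - t) = 2(2 - 1) = 2
∂y/∂b = 1
∂L/∂b = ∂L/∂y · ∂y/∂b = 2 × 1 = 2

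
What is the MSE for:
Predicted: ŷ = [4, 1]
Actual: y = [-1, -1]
MSE = 14.5

MSE = (1/2)((4--1)² + (1--1)²) = (1/2)(25 + 4) = 14.5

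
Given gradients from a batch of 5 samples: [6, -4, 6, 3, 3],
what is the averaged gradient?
Average gradient = 2.8

Average = (1/5)(6 + -4 + 6 + 3 + 3) = 14/5 = 2.8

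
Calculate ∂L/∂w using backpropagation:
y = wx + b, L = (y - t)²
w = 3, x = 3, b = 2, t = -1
∂L/∂w = 72

y = wx + b = (3)(3) + 2 = 11
∂L/∂y = 2(y - t) = 2(11 - -1) = 24
∂y/∂w = x = 3
∂L/∂w = ∂L/∂y · ∂y/∂w = 24 × 3 = 72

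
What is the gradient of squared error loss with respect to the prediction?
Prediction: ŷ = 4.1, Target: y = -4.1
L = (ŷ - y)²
∂L/∂ŷ = 16.4

∂L/∂ŷ = 2(ŷ - y) = 2(4.1 - -4.1) = 2(8.2) = 16.4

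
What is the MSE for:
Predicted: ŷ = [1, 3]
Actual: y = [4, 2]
MSE = 5

MSE = (1/2)((1-4)² + (3-2)²) = (1/2)(9 + 1) = 5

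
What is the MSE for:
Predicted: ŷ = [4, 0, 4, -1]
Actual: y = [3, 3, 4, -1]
MSE = 2.5

MSE = (1/4)((4-3)² + (0-3)² + (4-4)² + (-1--1)²) = (1/4)(1 + 9 + 0 + 0) = 2.5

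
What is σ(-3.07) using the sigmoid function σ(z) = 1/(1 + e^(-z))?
0.04436

sigmoid(-3.07) = 1/(1 + e^(3.07)) = 1/(1 + 21.54) = 0.04436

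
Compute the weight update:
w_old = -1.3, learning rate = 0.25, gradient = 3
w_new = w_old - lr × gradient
w_new = -2.05

w_new = w - η·∂L/∂w = -1.3 - 0.25×(3) = -1.3 - (0.75) = -2.05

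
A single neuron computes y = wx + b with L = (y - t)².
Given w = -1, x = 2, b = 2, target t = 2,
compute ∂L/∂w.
∂L/∂w = -8

y = wx + b = (-1)(2) + 2 = 0
∂L/∂y = 2(y - t) = 2(0 - 2) = -4
∂y/∂w = x = 2
∂L/∂w = ∂L/∂y · ∂y/∂w = -4 × 2 = -8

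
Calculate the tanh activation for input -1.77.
-0.9436

tanh(-1.77) = (e^(-1.77) - e^(1.77))/(e^(-1.77) + e^(1.77)) = -0.9436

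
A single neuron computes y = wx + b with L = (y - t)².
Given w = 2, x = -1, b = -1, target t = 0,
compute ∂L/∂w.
∂L/∂w = 6

y = wx + b = (2)(-1) + -1 = -3
∂L/∂y = 2(y - t) = 2(-3 - 0) = -6
∂y/∂w = x = -1
∂L/∂w = ∂L/∂y · ∂y/∂w = -6 × -1 = 6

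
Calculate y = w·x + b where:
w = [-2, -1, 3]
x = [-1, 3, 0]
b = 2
y = 1

y = (-2)(-1) + (-1)(3) + (3)(0) + 2 = 1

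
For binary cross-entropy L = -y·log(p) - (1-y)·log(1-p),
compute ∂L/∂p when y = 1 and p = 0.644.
∂L/∂p = -1.553

∂L/∂p = -y/p + (1-y)/(1-p) = -1/0.644 + 0 = -1.553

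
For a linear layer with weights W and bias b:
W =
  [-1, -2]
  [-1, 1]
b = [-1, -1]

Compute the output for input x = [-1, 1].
y = [-2, 1]

Wx = [-1×-1 + -2×1, -1×-1 + 1×1]
   = [-1, 2]
y = Wx + b = [-1 + -1, 2 + -1] = [-2, 1]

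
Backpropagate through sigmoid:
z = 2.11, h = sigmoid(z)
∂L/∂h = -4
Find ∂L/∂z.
∂L/∂z = -0.3857

σ(2.11) = 0.8919
σ'(2.11) = σ(2.11)(1 - σ(2.11)) = 0.8919 × 0.1081 = 0.09644
∂L/∂z = ∂L/∂h · σ'(z) = -4 × 0.09644 = -0.3857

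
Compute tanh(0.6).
0.537

tanh(0.6) = (e^(0.6) - e^(-0.6))/(e^(0.6) + e^(-0.6)) = 0.537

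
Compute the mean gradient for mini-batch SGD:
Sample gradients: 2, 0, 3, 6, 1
Average gradient = 2.4

Average = (1/5)(2 + 0 + 3 + 6 + 1) = 12/5 = 2.4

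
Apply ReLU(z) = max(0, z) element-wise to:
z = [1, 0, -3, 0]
h = [1, 0, 0, 0]

ReLU applied element-wise: max(0,1)=1, max(0,0)=0, max(0,-3)=0, max(0,0)=0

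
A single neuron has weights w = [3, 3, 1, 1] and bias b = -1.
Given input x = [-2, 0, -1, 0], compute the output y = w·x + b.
y = -8

y = (3)(-2) + (3)(0) + (1)(-1) + (1)(0) + -1 = -8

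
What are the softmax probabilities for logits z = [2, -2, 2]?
p = [0.4955, 0.0091, 0.4955]

exp(z) = [7.389, 0.1353, 7.389]
Sum = 14.91
p = [0.4955, 0.0091, 0.4955]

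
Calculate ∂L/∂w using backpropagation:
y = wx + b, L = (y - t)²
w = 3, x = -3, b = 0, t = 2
∂L/∂w = 66

y = wx + b = (3)(-3) + 0 = -9
∂L/∂y = 2(y - t) = 2(-9 - 2) = -22
∂y/∂w = x = -3
∂L/∂w = ∂L/∂y · ∂y/∂w = -22 × -3 = 66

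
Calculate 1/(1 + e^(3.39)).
0.03261

sigmoid(-3.39) = 1/(1 + e^(3.39)) = 1/(1 + 29.67) = 0.03261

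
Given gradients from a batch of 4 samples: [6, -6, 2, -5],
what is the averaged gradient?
Average gradient = -0.75

Average = (1/4)(6 + -6 + 2 + -5) = -3/4 = -0.75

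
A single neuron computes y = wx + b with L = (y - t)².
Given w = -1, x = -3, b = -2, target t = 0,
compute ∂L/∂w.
∂L/∂w = -6

y = wx + b = (-1)(-3) + -2 = 1
∂L/∂y = 2(y - t) = 2(1 - 0) = 2
∂y/∂w = x = -3
∂L/∂w = ∂L/∂y · ∂y/∂w = 2 × -3 = -6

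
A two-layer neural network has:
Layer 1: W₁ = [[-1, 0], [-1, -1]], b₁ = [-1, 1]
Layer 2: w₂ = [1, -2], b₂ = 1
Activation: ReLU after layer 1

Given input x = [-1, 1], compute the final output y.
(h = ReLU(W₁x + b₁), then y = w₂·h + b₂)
y = -1

Layer 1 pre-activation: z₁ = [0, 1]
After ReLU: h = [0, 1]
Layer 2 output: y = 1×0 + -2×1 + 1 = -1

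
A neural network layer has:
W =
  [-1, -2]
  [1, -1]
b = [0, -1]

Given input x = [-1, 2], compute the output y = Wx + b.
y = [-3, -4]

Wx = [-1×-1 + -2×2, 1×-1 + -1×2]
   = [-3, -3]
y = Wx + b = [-3 + 0, -3 + -1] = [-3, -4]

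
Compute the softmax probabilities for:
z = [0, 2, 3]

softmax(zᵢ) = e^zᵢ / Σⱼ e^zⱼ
p = [0.0351, 0.2595, 0.7054]

exp(z) = [1, 7.389, 20.09]
Sum = 28.47
p = [0.0351, 0.2595, 0.7054]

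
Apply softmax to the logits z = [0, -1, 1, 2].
p = [0.0871, 0.0321, 0.2369, 0.6439]

exp(z) = [1, 0.3679, 2.718, 7.389]
Sum = 11.48
p = [0.0871, 0.0321, 0.2369, 0.6439]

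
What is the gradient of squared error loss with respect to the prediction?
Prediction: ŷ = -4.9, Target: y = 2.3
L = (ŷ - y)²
∂L/∂ŷ = -14.4

∂L/∂ŷ = 2(ŷ - y) = 2(-4.9 - 2.3) = 2(-7.2) = -14.4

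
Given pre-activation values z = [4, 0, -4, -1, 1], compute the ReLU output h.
h = [4, 0, 0, 0, 1]

ReLU applied element-wise: max(0,4)=4, max(0,0)=0, max(0,-4)=0, max(0,-1)=0, max(0,1)=1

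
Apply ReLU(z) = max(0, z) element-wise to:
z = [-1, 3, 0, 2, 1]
h = [0, 3, 0, 2, 1]

ReLU applied element-wise: max(0,-1)=0, max(0,3)=3, max(0,0)=0, max(0,2)=2, max(0,1)=1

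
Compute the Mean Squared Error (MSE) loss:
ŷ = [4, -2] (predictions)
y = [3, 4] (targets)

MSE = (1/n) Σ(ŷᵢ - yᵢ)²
MSE = 18.5

MSE = (1/2)((4-3)² + (-2-4)²) = (1/2)(1 + 36) = 18.5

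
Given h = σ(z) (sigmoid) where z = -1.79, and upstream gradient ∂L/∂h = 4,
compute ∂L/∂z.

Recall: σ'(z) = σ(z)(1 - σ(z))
∂L/∂z = 0.4904

σ(-1.79) = 0.1431
σ'(-1.79) = σ(-1.79)(1 - σ(-1.79)) = 0.1431 × 0.8569 = 0.1226
∂L/∂z = ∂L/∂h · σ'(z) = 4 × 0.1226 = 0.4904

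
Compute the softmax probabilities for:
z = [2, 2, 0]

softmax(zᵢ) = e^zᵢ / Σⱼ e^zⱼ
p = [0.4683, 0.4683, 0.0634]

exp(z) = [7.389, 7.389, 1]
Sum = 15.78
p = [0.4683, 0.4683, 0.0634]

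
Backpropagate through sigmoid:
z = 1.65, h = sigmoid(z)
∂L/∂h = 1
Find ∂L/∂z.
∂L/∂z = 0.1352

σ(1.65) = 0.8389
σ'(1.65) = σ(1.65)(1 - σ(1.65)) = 0.8389 × 0.1611 = 0.1352
∂L/∂z = ∂L/∂h · σ'(z) = 1 × 0.1352 = 0.1352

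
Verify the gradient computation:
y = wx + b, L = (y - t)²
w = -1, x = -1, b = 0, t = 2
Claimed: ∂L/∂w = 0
Incorrect

y = (-1)(-1) + 0 = 1
∂L/∂y = 2(y - t) = 2(1 - 2) = -2
∂y/∂w = x = -1
∂L/∂w = -2 × -1 = 2

Claimed value: 0
Incorrect: The correct gradient is 2.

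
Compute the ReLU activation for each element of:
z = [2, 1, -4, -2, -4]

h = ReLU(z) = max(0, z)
h = [2, 1, 0, 0, 0]

ReLU applied element-wise: max(0,2)=2, max(0,1)=1, max(0,-4)=0, max(0,-2)=0, max(0,-4)=0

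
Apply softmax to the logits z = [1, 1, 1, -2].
p = [0.3279, 0.3279, 0.3279, 0.0163]

exp(z) = [2.718, 2.718, 2.718, 0.1353]
Sum = 8.29
p = [0.3279, 0.3279, 0.3279, 0.0163]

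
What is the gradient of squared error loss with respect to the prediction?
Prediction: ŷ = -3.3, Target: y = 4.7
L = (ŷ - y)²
∂L/∂ŷ = -16.0

∂L/∂ŷ = 2(ŷ - y) = 2(-3.3 - 4.7) = 2(-8.0) = -16.0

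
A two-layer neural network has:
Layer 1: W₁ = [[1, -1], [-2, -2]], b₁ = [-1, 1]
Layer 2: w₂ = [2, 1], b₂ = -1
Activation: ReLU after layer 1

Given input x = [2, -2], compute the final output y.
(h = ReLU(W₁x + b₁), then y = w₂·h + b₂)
y = 6

Layer 1 pre-activation: z₁ = [3, 1]
After ReLU: h = [3, 1]
Layer 2 output: y = 2×3 + 1×1 + -1 = 6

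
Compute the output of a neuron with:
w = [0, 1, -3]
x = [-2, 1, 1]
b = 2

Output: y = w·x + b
y = 0

y = (0)(-2) + (1)(1) + (-3)(1) + 2 = 0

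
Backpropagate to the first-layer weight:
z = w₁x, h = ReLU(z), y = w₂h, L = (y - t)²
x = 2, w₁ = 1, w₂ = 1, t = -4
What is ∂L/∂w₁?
∂L/∂w₁ = 24

Forward pass:
z = w₁x = 1×2 = 2
h = ReLU(2) = 2
y = w₂h = 1×2 = 2

Backward pass:
∂L/∂y = 2(y - t) = 2(2 - -4) = 12
∂y/∂h = w₂ = 1
∂h/∂z = 1 (ReLU derivative)
∂z/∂w₁ = x = 2

∂L/∂w₁ = 12 × 1 × 1 × 2 = 24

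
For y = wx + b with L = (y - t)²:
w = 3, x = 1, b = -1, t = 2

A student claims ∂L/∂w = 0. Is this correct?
Correct

y = (3)(1) + -1 = 2
∂L/∂y = 2(y - t) = 2(2 - 2) = 0
∂y/∂w = x = 1
∂L/∂w = 0 × 1 = 0

Claimed value: 0
Correct: The correct gradient is 0.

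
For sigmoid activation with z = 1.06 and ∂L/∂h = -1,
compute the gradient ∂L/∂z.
∂L/∂z = -0.1911

σ(1.06) = 0.7427
σ'(1.06) = σ(1.06)(1 - σ(1.06)) = 0.7427 × 0.2573 = 0.1911
∂L/∂z = ∂L/∂h · σ'(z) = -1 × 0.1911 = -0.1911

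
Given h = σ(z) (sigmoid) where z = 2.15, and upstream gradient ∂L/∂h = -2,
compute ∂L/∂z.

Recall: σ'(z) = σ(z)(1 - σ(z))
∂L/∂z = -0.1869

σ(2.15) = 0.8957
σ'(2.15) = σ(2.15)(1 - σ(2.15)) = 0.8957 × 0.1043 = 0.09345
∂L/∂z = ∂L/∂h · σ'(z) = -2 × 0.09345 = -0.1869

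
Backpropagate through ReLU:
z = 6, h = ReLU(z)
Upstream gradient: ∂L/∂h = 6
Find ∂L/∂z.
∂L/∂z = 6

h = ReLU(6) = 6
Since z > 0: ∂h/∂z = 1
∂L/∂z = ∂L/∂h · ∂h/∂z = 6 × 1 = 6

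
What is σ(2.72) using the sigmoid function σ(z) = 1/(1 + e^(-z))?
0.9382

sigmoid(2.72) = 1/(1 + e^(-2.72)) = 1/(1 + 0.06587) = 0.9382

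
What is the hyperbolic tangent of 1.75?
0.9414

tanh(1.75) = (e^(1.75) - e^(-1.75))/(e^(1.75) + e^(-1.75)) = 0.9414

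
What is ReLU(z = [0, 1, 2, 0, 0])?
h = [0, 1, 2, 0, 0]

ReLU applied element-wise: max(0,0)=0, max(0,1)=1, max(0,2)=2, max(0,0)=0, max(0,0)=0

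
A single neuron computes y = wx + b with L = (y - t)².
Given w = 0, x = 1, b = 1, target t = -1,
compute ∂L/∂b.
∂L/∂b = 4

y = wx + b = (0)(1) + 1 = 1
∂L/∂y = 2(y - t) = 2(1 - -1) = 4
∂y/∂b = 1
∂L/∂b = ∂L/∂y · ∂y/∂b = 4 × 1 = 4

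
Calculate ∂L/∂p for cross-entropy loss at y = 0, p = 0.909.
∂L/∂p = 10.99

∂L/∂p = -y/p + (1-y)/(1-p) = 0 + 1/0.091 = 10.99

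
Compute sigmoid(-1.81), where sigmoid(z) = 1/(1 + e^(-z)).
0.1406

sigmoid(-1.81) = 1/(1 + e^(1.81)) = 1/(1 + 6.11) = 0.1406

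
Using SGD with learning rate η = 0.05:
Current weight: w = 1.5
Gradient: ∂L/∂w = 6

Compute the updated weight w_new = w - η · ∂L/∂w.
w_new = 1.2

w_new = w - η·∂L/∂w = 1.5 - 0.05×(6) = 1.5 - (0.3) = 1.2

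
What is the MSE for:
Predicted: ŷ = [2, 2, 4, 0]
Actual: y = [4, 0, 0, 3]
MSE = 8.25

MSE = (1/4)((2-4)² + (2-0)² + (4-0)² + (0-3)²) = (1/4)(4 + 4 + 16 + 9) = 8.25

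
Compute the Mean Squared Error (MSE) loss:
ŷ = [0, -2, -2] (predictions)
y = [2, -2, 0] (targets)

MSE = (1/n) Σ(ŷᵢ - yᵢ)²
MSE = 2.667

MSE = (1/3)((0-2)² + (-2--2)² + (-2-0)²) = (1/3)(4 + 0 + 4) = 2.667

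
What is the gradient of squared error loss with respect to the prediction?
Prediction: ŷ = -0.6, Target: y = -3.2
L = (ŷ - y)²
∂L/∂ŷ = 5.2

∂L/∂ŷ = 2(ŷ - y) = 2(-0.6 - -3.2) = 2(2.6) = 5.2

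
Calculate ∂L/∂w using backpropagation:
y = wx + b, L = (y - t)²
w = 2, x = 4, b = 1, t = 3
∂L/∂w = 48

y = wx + b = (2)(4) + 1 = 9
∂L/∂y = 2(y - t) = 2(9 - 3) = 12
∂y/∂w = x = 4
∂L/∂w = ∂L/∂y · ∂y/∂w = 12 × 4 = 48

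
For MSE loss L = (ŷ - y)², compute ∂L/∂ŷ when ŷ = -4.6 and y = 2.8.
∂L/∂ŷ = -14.8

∂L/∂ŷ = 2(ŷ - y) = 2(-4.6 - 2.8) = 2(-7.4) = -14.8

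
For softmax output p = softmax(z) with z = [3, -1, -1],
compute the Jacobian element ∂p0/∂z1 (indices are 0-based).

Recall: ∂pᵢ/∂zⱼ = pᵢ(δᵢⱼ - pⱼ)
∂p0/∂z1 = -0.01704

p = softmax(z) = [0.9647, 0.01767, 0.01767]
p0 = 0.9647, p1 = 0.01767

∂p0/∂z1 = -p0 × p1 = -0.9647 × 0.01767 = -0.01704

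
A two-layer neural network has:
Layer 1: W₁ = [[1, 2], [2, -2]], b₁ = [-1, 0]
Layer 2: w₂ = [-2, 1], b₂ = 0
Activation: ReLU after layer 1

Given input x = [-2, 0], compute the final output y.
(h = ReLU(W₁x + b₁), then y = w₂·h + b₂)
y = 0

Layer 1 pre-activation: z₁ = [-3, -4]
After ReLU: h = [0, 0]
Layer 2 output: y = -2×0 + 1×0 + 0 = 0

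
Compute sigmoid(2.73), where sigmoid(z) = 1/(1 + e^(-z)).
0.9388

sigmoid(2.73) = 1/(1 + e^(-2.73)) = 1/(1 + 0.06522) = 0.9388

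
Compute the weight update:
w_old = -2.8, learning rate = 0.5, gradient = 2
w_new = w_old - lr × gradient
w_new = -3.8

w_new = w - η·∂L/∂w = -2.8 - 0.5×(2) = -2.8 - (1) = -3.8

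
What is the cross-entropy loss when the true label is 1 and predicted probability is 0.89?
L = 0.1165

L = -1·log(0.89) - 0·log(0.11) = -log(0.89) = 0.1165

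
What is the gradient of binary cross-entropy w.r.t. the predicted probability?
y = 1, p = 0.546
∂L/∂p = -1.832

∂L/∂p = -y/p + (1-y)/(1-p) = -1/0.546 + 0 = -1.832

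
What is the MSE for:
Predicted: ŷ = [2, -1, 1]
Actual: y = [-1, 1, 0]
MSE = 4.667

MSE = (1/3)((2--1)² + (-1-1)² + (1-0)²) = (1/3)(9 + 4 + 1) = 4.667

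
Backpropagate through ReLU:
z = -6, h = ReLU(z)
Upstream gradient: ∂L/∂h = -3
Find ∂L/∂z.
∂L/∂z = 0

h = ReLU(-6) = 0
Since z < 0: ∂h/∂z = 0
∂L/∂z = ∂L/∂h · ∂h/∂z = -3 × 0 = 0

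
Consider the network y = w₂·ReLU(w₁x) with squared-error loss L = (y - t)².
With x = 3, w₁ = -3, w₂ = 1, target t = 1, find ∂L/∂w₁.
∂L/∂w₁ = 0

Forward pass:
z = w₁x = -3×3 = -9
h = ReLU(-9) = 0
y = w₂h = 1×0 = 0

Backward pass:
∂L/∂y = 2(y - t) = 2(0 - 1) = -2
∂y/∂h = w₂ = 1
∂h/∂z = 0 (ReLU derivative)
∂z/∂w₁ = x = 3

∂L/∂w₁ = -2 × 1 × 0 × 3 = 0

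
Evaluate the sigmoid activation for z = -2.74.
0.06065

sigmoid(-2.74) = 1/(1 + e^(2.74)) = 1/(1 + 15.49) = 0.06065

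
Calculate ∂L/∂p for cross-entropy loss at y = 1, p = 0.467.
∂L/∂p = -2.141

∂L/∂p = -y/p + (1-y)/(1-p) = -1/0.467 + 0 = -2.141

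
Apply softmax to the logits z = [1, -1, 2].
p = [0.2595, 0.0351, 0.7054]

exp(z) = [2.718, 0.3679, 7.389]
Sum = 10.48
p = [0.2595, 0.0351, 0.7054]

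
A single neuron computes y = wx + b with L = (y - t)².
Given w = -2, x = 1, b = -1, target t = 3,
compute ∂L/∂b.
∂L/∂b = -12

y = wx + b = (-2)(1) + -1 = -3
∂L/∂y = 2(y - t) = 2(-3 - 3) = -12
∂y/∂b = 1
∂L/∂b = ∂L/∂y · ∂y/∂b = -12 × 1 = -12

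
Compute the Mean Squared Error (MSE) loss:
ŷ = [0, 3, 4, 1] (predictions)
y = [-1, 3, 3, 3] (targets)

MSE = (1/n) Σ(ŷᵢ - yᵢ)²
MSE = 1.5

MSE = (1/4)((0--1)² + (3-3)² + (4-3)² + (1-3)²) = (1/4)(1 + 0 + 1 + 4) = 1.5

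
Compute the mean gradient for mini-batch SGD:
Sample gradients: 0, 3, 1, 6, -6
Average gradient = 0.8

Average = (1/5)(0 + 3 + 1 + 6 + -6) = 4/5 = 0.8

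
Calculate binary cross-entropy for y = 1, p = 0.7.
L = 0.3567

L = -1·log(0.7) - 0·log(0.3) = -log(0.7) = 0.3567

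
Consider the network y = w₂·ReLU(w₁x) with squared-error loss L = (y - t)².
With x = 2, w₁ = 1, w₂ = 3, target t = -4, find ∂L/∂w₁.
∂L/∂w₁ = 120

Forward pass:
z = w₁x = 1×2 = 2
h = ReLU(2) = 2
y = w₂h = 3×2 = 6

Backward pass:
∂L/∂y = 2(y - t) = 2(6 - -4) = 20
∂y/∂h = w₂ = 3
∂h/∂z = 1 (ReLU derivative)
∂z/∂w₁ = x = 2

∂L/∂w₁ = 20 × 3 × 1 × 2 = 120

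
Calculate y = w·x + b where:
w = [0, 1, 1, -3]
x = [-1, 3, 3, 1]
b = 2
y = 5

y = (0)(-1) + (1)(3) + (1)(3) + (-3)(1) + 2 = 5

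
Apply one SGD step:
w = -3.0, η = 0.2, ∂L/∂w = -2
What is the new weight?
w_new = -2.6

w_new = w - η·∂L/∂w = -3.0 - 0.2×(-2) = -3.0 - (-0.4) = -2.6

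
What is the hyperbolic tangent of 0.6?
0.537

tanh(0.6) = (e^(0.6) - e^(-0.6))/(e^(0.6) + e^(-0.6)) = 0.537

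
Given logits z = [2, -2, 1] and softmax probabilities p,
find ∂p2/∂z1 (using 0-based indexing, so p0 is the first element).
∂p2/∂z1 = -0.003507

p = softmax(z) = [0.7214, 0.01321, 0.2654]
p2 = 0.2654, p1 = 0.01321

∂p2/∂z1 = -p2 × p1 = -0.2654 × 0.01321 = -0.003507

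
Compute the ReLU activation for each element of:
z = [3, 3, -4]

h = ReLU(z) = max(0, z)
h = [3, 3, 0]

ReLU applied element-wise: max(0,3)=3, max(0,3)=3, max(0,-4)=0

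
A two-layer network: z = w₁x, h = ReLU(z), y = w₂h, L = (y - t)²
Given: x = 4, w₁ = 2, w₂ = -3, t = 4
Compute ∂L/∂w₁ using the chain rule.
∂L/∂w₁ = 672

Forward pass:
z = w₁x = 2×4 = 8
h = ReLU(8) = 8
y = w₂h = -3×8 = -24

Backward pass:
∂L/∂y = 2(y - t) = 2(-24 - 4) = -56
∂y/∂h = w₂ = -3
∂h/∂z = 1 (ReLU derivative)
∂z/∂w₁ = x = 4

∂L/∂w₁ = -56 × -3 × 1 × 4 = 672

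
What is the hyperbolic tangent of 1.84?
0.9508

tanh(1.84) = (e^(1.84) - e^(-1.84))/(e^(1.84) + e^(-1.84)) = 0.9508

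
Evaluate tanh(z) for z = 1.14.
0.8144

tanh(1.14) = (e^(1.14) - e^(-1.14))/(e^(1.14) + e^(-1.14)) = 0.8144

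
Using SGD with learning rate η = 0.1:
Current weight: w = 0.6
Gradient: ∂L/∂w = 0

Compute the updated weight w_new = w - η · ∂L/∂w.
w_new = 0.6

w_new = w - η·∂L/∂w = 0.6 - 0.1×(0) = 0.6 - (0) = 0.6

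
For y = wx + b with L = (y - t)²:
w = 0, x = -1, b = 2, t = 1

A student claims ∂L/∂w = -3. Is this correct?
Incorrect

y = (0)(-1) + 2 = 2
∂L/∂y = 2(y - t) = 2(2 - 1) = 2
∂y/∂w = x = -1
∂L/∂w = 2 × -1 = -2

Claimed value: -3
Incorrect: The correct gradient is -2.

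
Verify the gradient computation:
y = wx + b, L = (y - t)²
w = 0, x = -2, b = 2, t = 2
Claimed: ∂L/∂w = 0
Correct

y = (0)(-2) + 2 = 2
∂L/∂y = 2(y - t) = 2(2 - 2) = 0
∂y/∂w = x = -2
∂L/∂w = 0 × -2 = 0

Claimed value: 0
Correct: The correct gradient is 0.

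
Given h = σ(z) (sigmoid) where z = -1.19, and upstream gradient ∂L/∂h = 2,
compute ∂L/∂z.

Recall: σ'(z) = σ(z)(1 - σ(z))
∂L/∂z = 0.3577

σ(-1.19) = 0.2333
σ'(-1.19) = σ(-1.19)(1 - σ(-1.19)) = 0.2333 × 0.7667 = 0.1788
∂L/∂z = ∂L/∂h · σ'(z) = 2 × 0.1788 = 0.3577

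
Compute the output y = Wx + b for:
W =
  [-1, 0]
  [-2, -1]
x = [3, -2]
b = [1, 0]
y = [-2, -4]

Wx = [-1×3 + 0×-2, -2×3 + -1×-2]
   = [-3, -4]
y = Wx + b = [-3 + 1, -4 + 0] = [-2, -4]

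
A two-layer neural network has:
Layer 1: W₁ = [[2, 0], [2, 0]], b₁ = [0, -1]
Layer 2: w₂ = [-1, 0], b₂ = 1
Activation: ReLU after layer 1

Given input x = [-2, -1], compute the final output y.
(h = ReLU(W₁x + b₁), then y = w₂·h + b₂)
y = 1

Layer 1 pre-activation: z₁ = [-4, -5]
After ReLU: h = [0, 0]
Layer 2 output: y = -1×0 + 0×0 + 1 = 1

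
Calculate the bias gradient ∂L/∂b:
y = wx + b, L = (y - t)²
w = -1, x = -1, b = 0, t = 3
∂L/∂b = -4

y = wx + b = (-1)(-1) + 0 = 1
∂L/∂y = 2(y - t) = 2(1 - 3) = -4
∂y/∂b = 1
∂L/∂b = ∂L/∂y · ∂y/∂b = -4 × 1 = -4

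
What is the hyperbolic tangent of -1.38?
-0.881

tanh(-1.38) = (e^(-1.38) - e^(1.38))/(e^(-1.38) + e^(1.38)) = -0.881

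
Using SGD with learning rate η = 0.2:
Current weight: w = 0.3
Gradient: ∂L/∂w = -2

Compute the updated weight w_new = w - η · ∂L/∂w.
w_new = 0.7

w_new = w - η·∂L/∂w = 0.3 - 0.2×(-2) = 0.3 - (-0.4) = 0.7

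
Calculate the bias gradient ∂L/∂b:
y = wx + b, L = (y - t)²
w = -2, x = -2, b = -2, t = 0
∂L/∂b = 4

y = wx + b = (-2)(-2) + -2 = 2
∂L/∂y = 2(y - t) = 2(2 - 0) = 4
∂y/∂b = 1
∂L/∂b = ∂L/∂y · ∂y/∂b = 4 × 1 = 4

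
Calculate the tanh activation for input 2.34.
0.9816

tanh(2.34) = (e^(2.34) - e^(-2.34))/(e^(2.34) + e^(-2.34)) = 0.9816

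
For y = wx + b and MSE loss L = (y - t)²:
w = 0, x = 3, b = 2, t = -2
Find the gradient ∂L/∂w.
∂L/∂w = 24

y = wx + b = (0)(3) + 2 = 2
∂L/∂y = 2(y - t) = 2(2 - -2) = 8
∂y/∂w = x = 3
∂L/∂w = ∂L/∂y · ∂y/∂w = 8 × 3 = 24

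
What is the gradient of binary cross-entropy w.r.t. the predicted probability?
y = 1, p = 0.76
∂L/∂p = -1.316

∂L/∂p = -y/p + (1-y)/(1-p) = -1/0.76 + 0 = -1.316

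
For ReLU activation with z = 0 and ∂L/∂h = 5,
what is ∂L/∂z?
∂L/∂z = 0

h = ReLU(0) = 0
At z = 0: ∂h/∂z = 0 (by convention)
∂L/∂z = ∂L/∂h · ∂h/∂z = 5 × 0 = 0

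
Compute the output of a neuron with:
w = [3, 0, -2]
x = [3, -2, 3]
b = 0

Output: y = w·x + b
y = 3

y = (3)(3) + (0)(-2) + (-2)(3) + 0 = 3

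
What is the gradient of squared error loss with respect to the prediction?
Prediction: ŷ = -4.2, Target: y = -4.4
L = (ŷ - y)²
∂L/∂ŷ = 0.4

∂L/∂ŷ = 2(ŷ - y) = 2(-4.2 - -4.4) = 2(0.2) = 0.4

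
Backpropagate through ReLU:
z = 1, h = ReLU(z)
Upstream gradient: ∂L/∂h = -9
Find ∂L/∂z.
∂L/∂z = -9

h = ReLU(1) = 1
Since z > 0: ∂h/∂z = 1
∂L/∂z = ∂L/∂h · ∂h/∂z = -9 × 1 = -9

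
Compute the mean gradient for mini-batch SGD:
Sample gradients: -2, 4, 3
Average gradient = 1.667

Average = (1/3)(-2 + 4 + 3) = 5/3 = 1.667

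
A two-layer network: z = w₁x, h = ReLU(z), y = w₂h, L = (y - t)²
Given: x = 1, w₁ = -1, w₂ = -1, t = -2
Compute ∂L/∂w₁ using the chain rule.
∂L/∂w₁ = 0

Forward pass:
z = w₁x = -1×1 = -1
h = ReLU(-1) = 0
y = w₂h = -1×0 = 0

Backward pass:
∂L/∂y = 2(y - t) = 2(0 - -2) = 4
∂y/∂h = w₂ = -1
∂h/∂z = 0 (ReLU derivative)
∂z/∂w₁ = x = 1

∂L/∂w₁ = 4 × -1 × 0 × 1 = 0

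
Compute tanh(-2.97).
-0.9947

tanh(-2.97) = (e^(-2.97) - e^(2.97))/(e^(-2.97) + e^(2.97)) = -0.9947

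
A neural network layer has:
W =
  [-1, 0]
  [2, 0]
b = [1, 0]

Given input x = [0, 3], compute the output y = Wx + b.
y = [1, 0]

Wx = [-1×0 + 0×3, 2×0 + 0×3]
   = [0, 0]
y = Wx + b = [0 + 1, 0 + 0] = [1, 0]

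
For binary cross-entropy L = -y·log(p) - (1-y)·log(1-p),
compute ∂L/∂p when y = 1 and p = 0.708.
∂L/∂p = -1.412

∂L/∂p = -y/p + (1-y)/(1-p) = -1/0.708 + 0 = -1.412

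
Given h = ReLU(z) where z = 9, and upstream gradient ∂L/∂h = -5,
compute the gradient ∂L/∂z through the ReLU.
∂L/∂z = -5

h = ReLU(9) = 9
Since z > 0: ∂h/∂z = 1
∂L/∂z = ∂L/∂h · ∂h/∂z = -5 × 1 = -5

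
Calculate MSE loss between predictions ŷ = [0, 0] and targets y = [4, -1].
MSE = 8.5

MSE = (1/2)((0-4)² + (0--1)²) = (1/2)(16 + 1) = 8.5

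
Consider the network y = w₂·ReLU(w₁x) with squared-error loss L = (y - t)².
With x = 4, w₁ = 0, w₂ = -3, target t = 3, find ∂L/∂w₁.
∂L/∂w₁ = 0

Forward pass:
z = w₁x = 0×4 = 0
h = ReLU(0) = 0
y = w₂h = -3×0 = 0

Backward pass:
∂L/∂y = 2(y - t) = 2(0 - 3) = -6
∂y/∂h = w₂ = -3
∂h/∂z = 0 (ReLU derivative)
∂z/∂w₁ = x = 4

∂L/∂w₁ = -6 × -3 × 0 × 4 = 0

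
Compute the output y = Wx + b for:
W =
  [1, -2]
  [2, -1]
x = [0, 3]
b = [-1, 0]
y = [-7, -3]

Wx = [1×0 + -2×3, 2×0 + -1×3]
   = [-6, -3]
y = Wx + b = [-6 + -1, -3 + 0] = [-7, -3]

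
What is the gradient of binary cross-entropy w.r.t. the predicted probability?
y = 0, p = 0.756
∂L/∂p = 4.098

∂L/∂p = -y/p + (1-y)/(1-p) = 0 + 1/0.244 = 4.098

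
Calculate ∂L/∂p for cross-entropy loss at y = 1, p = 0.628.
∂L/∂p = -1.592

∂L/∂p = -y/p + (1-y)/(1-p) = -1/0.628 + 0 = -1.592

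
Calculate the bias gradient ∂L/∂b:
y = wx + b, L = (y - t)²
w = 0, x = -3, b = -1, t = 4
∂L/∂b = -10

y = wx + b = (0)(-3) + -1 = -1
∂L/∂y = 2(y - t) = 2(-1 - 4) = -10
∂y/∂b = 1
∂L/∂b = ∂L/∂y · ∂y/∂b = -10 × 1 = -10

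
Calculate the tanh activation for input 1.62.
0.9246

tanh(1.62) = (e^(1.62) - e^(-1.62))/(e^(1.62) + e^(-1.62)) = 0.9246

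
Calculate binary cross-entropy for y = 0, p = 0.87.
L = 2.04

L = -0·log(0.87) - 1·log(0.13) = -log(0.13) = 2.04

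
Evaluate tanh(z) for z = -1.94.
-0.9595

tanh(-1.94) = (e^(-1.94) - e^(1.94))/(e^(-1.94) + e^(1.94)) = -0.9595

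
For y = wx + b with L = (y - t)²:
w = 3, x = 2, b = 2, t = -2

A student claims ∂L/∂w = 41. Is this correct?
Incorrect

y = (3)(2) + 2 = 8
∂L/∂y = 2(y - t) = 2(8 - -2) = 20
∂y/∂w = x = 2
∂L/∂w = 20 × 2 = 40

Claimed value: 41
Incorrect: The correct gradient is 40.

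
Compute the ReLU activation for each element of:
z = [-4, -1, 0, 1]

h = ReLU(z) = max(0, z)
h = [0, 0, 0, 1]

ReLU applied element-wise: max(0,-4)=0, max(0,-1)=0, max(0,0)=0, max(0,1)=1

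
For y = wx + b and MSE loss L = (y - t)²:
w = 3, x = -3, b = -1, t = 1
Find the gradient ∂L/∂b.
∂L/∂b = -22

y = wx + b = (3)(-3) + -1 = -10
∂L/∂y = 2(y - t) = 2(-10 - 1) = -22
∂y/∂b = 1
∂L/∂b = ∂L/∂y · ∂y/∂b = -22 × 1 = -22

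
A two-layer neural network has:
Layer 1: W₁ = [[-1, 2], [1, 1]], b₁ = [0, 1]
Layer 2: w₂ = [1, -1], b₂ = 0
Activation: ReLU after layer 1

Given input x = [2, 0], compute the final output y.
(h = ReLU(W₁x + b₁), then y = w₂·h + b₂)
y = -3

Layer 1 pre-activation: z₁ = [-2, 3]
After ReLU: h = [0, 3]
Layer 2 output: y = 1×0 + -1×3 + 0 = -3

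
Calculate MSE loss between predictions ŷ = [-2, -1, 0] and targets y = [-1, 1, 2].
MSE = 3

MSE = (1/3)((-2--1)² + (-1-1)² + (0-2)²) = (1/3)(1 + 4 + 4) = 3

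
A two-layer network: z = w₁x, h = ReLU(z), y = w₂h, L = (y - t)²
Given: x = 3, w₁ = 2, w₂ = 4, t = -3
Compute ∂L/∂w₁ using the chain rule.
∂L/∂w₁ = 648

Forward pass:
z = w₁x = 2×3 = 6
h = ReLU(6) = 6
y = w₂h = 4×6 = 24

Backward pass:
∂L/∂y = 2(y - t) = 2(24 - -3) = 54
∂y/∂h = w₂ = 4
∂h/∂z = 1 (ReLU derivative)
∂z/∂w₁ = x = 3

∂L/∂w₁ = 54 × 4 × 1 × 3 = 648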